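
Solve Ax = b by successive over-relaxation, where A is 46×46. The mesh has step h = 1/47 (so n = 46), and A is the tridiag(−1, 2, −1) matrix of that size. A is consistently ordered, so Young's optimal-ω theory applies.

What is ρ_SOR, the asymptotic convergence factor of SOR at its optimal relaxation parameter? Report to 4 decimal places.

ρ_SOR = 0.8748

½·tridiag(1,0,1) at n=46: λ_k = cos(kπ/47); max |λ| at k=1 ⇒ ρ_J = cos(π/47) ≈ 0.9978.
√(1 − cos²(π/47)) = sin(π/47) ≈ 0.06679.
ω* = 2/(1+0.06679) = 1.8748
ρ_SOR = ω* − 1 = 1.8748 − 1 = 0.8748.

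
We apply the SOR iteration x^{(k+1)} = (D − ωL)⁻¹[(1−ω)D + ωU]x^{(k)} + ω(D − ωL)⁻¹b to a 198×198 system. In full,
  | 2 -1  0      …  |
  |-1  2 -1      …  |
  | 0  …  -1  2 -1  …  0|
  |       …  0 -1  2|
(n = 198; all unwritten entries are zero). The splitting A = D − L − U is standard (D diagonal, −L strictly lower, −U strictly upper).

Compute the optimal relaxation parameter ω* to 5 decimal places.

[ρ_J] n=198: ρ(B_J) = cos(π/(n+1)) = cos(π/199) = 0.99988.
√(1 − cos²(π/199)) = sin(π/199) ≈ 0.015786.
ω* = 2/(1+0.015786) = 1.96892
ρ_SOR = ω* − 1 ≈ 0.96892.

ω* = 1.96892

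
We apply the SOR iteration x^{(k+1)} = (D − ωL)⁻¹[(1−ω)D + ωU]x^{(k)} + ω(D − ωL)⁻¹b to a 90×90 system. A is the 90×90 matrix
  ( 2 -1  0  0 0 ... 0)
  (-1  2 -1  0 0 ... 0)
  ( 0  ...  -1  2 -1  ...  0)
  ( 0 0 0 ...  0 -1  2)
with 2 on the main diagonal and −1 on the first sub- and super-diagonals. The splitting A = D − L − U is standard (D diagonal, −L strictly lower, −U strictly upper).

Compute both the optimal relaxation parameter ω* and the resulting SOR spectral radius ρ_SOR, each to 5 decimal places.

n=90: λ(B_J) = 1 − λ(A)/2 = cos(kπ/91); k=1 gives ρ_J = 0.99940.
root = sin(π/91) = 0.034516  (since 1−cos² = sin²).
[ω*] 2 ÷ (1 + 0.034516) = 2 ÷ 1.034516 = 1.93327.
ρ_SOR = ω* − 1 = 1.93327 − 1 = 0.93327.

ω* = 1.93327, ρ_SOR = 0.93327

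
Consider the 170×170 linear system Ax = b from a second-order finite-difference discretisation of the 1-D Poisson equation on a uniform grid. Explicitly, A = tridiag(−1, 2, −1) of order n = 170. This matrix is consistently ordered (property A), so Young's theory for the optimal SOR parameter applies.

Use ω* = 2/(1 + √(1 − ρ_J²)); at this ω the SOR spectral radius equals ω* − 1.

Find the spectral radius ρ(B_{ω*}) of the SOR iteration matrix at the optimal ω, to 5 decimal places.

ρ_SOR = 0.96392

n=170: λ(B_J) = 1 − λ(A)/2 = cos(kπ/171); k=1 gives ρ_J = 0.99983.
√(1−ρ_J²) simplifies to sin(π/171) = 0.018371.
Young: ω* = 2/(1+√(1−ρ_J²)) = 2/(1+0.018371) = 2/1.018371 = 1.96392.
ρ(B_{ω*}) = ω*−1 = 0.96392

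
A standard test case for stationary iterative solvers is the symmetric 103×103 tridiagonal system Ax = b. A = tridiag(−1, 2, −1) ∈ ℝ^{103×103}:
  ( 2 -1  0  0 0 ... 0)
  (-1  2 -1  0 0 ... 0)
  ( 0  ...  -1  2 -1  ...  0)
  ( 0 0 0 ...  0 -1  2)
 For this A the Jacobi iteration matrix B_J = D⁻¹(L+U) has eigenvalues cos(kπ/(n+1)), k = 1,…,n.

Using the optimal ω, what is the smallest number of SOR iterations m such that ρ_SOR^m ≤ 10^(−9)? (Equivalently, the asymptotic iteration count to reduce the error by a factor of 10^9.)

With n=103, ρ(Jacobi) = cos(π/104) = 0.9995438.
1 − cos²(π/104) = sin²(π/104) ⇒ √(1−ρ_J²) = sin(π/104) = 0.0302030.
Young: ω* = 2/(1+√(1−ρ_J²)) = 2/(1+0.0302030) = 2/1.0302030 = 1.9413650.
[ρ_SOR] ω* − 1 = 0.9413650.
ρ_SOR^m ≤ 10^(−9) ⇔ m ≥ 9·ln10/(−ln 0.9413650) = 20.7233/0.0604243 = 342.963; m = ⌈342.963⌉ = 343.

m = 343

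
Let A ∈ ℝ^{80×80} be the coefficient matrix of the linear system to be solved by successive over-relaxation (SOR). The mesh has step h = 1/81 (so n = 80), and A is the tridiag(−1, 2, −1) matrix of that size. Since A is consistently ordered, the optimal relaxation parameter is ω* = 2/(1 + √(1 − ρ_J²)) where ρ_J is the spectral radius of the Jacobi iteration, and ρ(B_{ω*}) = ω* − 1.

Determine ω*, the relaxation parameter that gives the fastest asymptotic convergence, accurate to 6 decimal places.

ω* = 1.925344

B_J for the 80×80 system has eigenvalues cos(kπ/81); ρ_J = cos(π/81) = 0.999248.
√(1 − cos²(π/81)) = sin(π/81) ≈ 0.0387754.
Then 2/(1+√(1−ρ_J²)) = 2/(1+0.0387754); ω* = 2/1.0387754 = 1.925344.
[ρ_SOR] ω* − 1 = 0.925344.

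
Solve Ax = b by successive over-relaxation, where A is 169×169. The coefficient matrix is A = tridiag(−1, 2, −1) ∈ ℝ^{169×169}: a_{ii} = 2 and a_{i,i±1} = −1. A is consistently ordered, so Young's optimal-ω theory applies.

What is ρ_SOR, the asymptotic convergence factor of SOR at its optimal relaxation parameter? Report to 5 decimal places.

ρ_SOR = 0.96371

½·tridiag(1,0,1) at n=169: λ_k = cos(kπ/170); max |λ| at k=1 ⇒ ρ_J = cos(π/170) ≈ 0.99983.
√(1−ρ_J²) simplifies to sin(π/170) = 0.018479.
[ω*] 2 ÷ (1 + 0.018479) = 2 ÷ 1.018479 = 1.96371.
ρ(B_{ω*}) = ω*−1 = 0.96371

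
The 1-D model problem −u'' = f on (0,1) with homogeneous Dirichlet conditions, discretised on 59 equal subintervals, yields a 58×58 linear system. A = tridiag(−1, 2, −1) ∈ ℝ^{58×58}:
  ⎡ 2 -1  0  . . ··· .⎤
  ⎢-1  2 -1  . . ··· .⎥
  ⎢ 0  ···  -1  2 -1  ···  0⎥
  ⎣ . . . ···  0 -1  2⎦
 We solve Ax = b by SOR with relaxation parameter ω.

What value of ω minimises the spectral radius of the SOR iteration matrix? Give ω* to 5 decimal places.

[ρ_J] n=58: ρ(B_J) = cos(π/(n+1)) = cos(π/59) = 0.99858.
1 − cos²(π/59) = sin²(π/59) ⇒ √(1−ρ_J²) = sin(π/59) = 0.053222.
[ω*] 2 ÷ (1 + 0.053222) = 2 ÷ 1.053222 = 1.89893.
and ρ(B_{ω*}) = 1.89893 − 1 = 0.89893.

ω* = 1.89893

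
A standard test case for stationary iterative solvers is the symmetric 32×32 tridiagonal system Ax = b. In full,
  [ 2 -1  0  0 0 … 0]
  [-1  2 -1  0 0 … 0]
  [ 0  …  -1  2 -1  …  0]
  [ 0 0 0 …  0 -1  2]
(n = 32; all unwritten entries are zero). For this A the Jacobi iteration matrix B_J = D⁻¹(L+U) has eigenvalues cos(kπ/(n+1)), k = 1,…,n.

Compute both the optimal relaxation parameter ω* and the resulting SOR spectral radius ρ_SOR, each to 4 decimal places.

B_J for the 32×32 system has eigenvalues cos(kπ/33); ρ_J = cos(π/33) = 0.9955.
√(1 − cos²(π/33)) = sin(π/33) ≈ 0.09506.
[ω*] 2 ÷ (1 + 0.09506) = 2 ÷ 1.09506 = 1.8264.
ρ_SOR = ω* − 1 ≈ 0.8264.

ω* = 1.8264, ρ_SOR = 0.8264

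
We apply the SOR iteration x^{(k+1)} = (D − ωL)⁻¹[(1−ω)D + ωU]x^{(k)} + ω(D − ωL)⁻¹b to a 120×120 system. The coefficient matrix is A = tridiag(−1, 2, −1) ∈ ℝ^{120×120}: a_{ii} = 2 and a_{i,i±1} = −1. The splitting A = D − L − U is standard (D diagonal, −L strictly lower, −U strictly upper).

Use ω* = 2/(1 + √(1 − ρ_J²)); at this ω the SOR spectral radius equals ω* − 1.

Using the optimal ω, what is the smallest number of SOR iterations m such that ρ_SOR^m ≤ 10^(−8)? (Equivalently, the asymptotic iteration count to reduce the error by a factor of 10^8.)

With n=120, ρ(Jacobi) = cos(π/121) = 0.9996630.
1 − cos²(π/121) = sin²(π/121) ⇒ √(1−ρ_J²) = sin(π/121) = 0.0259607.
Young: ω* = 2/(1+√(1−ρ_J²)) = 2/(1+0.0259607) = 2/1.0259607 = 1.9493924.
ρ_SOR = ω* − 1 = 1.9493924 − 1 = 0.9493924.
8·ln10 = 18.4207; −ln(0.9493924) = 0.0519331; m = ⌈18.4207/0.0519331⌉ = ⌈354.701⌉ = 355.

m = 355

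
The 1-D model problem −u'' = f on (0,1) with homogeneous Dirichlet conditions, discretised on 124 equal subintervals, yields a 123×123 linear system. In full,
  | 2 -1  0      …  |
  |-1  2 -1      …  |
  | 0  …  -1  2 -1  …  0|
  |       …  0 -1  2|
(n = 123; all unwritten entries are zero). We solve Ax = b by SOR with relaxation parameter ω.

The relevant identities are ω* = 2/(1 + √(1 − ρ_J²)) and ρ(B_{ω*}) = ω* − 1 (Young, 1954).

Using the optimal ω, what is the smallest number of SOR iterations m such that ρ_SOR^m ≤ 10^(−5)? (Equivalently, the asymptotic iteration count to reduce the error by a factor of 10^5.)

m = 228

n=123: λ(B_J) = 1 − λ(A)/2 = cos(kπ/124); k=1 gives ρ_J = 0.9996791.
√(1 − cos²(π/124)) = sin(π/124) ≈ 0.0253327.
[ω*] 2 ÷ (1 + 0.0253327) = 2 ÷ 1.0253327 = 1.9505864.
and ρ(B_{ω*}) = 1.9505864 − 1 = 0.9505864.
m ≥ 5·ln10 / (−ln 0.9505864) = 227.186; smallest integer m = 228.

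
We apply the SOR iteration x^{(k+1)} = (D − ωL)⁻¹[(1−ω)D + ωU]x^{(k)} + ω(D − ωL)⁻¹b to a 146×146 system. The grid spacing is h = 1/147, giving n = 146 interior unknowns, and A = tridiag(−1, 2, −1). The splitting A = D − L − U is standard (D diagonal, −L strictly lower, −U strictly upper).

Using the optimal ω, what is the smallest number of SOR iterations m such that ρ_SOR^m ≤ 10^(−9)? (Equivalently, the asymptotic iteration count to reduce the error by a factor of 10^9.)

½·tridiag(1,0,1) at n=146: λ_k = cos(kπ/147); max |λ| at k=1 ⇒ ρ_J = cos(π/147) ≈ 0.9997716.
√(1−ρ_J²) simplifies to sin(π/147) = 0.0213698.
[ω*] 2 ÷ (1 + 0.0213698) = 2 ÷ 1.0213698 = 1.9581546.
ρ_SOR = ω* − 1 = 1.9581546 − 1 = 0.9581546.
For 9 digits: m = 9·ln10 / (−ln 0.9581546) = 20.7233/0.0427461 = 484.800; round up → m = 485.

m = 485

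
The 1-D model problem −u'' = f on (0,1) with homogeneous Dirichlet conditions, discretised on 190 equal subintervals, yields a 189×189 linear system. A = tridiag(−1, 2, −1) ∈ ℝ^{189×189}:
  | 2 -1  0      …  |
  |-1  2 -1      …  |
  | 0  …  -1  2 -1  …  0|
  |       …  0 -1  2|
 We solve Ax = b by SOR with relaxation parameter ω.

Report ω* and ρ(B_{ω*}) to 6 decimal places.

ρ_J = max_k |cos(kπ/190)| = cos(π/190) = 0.999863
√(1−ρ_J²) = |sin(π/190)| = 0.0165339
ω* = 2 / (1 + 0.0165339) = 2 / 1.0165339 ≈ 1.967470.
[ρ_SOR] ω* − 1 = 0.967470.

ω* = 1.967470, ρ_SOR = 0.967470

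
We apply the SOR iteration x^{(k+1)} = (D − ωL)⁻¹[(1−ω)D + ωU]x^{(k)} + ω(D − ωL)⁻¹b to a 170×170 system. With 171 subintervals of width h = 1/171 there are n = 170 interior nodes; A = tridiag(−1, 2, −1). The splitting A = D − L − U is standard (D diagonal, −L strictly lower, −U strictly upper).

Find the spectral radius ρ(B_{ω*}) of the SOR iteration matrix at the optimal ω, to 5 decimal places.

ρ_SOR = 0.96392

ρ_J = max_k |cos(kπ/171)| = cos(π/171) = 0.99983
√(1 − cos²(π/171)) = sin(π/171) ≈ 0.018371.
ω* = 2 / (1 + 0.018371) = 2 / 1.018371 ≈ 1.96392.
Hence ρ(B_{ω*}) = 1.96392 − 1 = 0.96392.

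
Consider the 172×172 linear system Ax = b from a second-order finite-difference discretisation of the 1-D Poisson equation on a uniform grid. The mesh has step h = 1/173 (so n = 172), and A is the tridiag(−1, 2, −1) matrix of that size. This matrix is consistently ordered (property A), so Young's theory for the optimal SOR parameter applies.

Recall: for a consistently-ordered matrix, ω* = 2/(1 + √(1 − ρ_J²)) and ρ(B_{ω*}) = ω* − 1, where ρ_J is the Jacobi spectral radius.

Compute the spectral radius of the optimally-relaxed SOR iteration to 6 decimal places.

½·tridiag(1,0,1) at n=172: λ_k = cos(kπ/173); max |λ| at k=1 ⇒ ρ_J = cos(π/173) ≈ 0.999835.
1 − cos²(π/173) = sin²(π/173) ⇒ √(1−ρ_J²) = sin(π/173) = 0.0181585.
[ω*] 2 ÷ (1 + 0.0181585) = 2 ÷ 1.0181585 = 1.964331.
and ρ(B_{ω*}) = 1.964331 − 1 = 0.964331.

ρ_SOR = 0.964331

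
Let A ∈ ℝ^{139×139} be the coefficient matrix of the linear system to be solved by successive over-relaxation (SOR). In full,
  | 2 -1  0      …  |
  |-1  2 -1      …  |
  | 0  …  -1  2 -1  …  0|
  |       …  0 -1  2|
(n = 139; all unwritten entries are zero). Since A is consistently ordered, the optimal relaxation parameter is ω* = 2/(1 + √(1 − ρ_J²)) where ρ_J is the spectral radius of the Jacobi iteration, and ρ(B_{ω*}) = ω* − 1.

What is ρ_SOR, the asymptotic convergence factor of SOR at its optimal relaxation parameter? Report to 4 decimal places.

spectrum of D⁻¹(L+U) = {cos(kπ/140) : 1≤k≤139}; ρ_J = cos(π/140) = 0.9997.
√(1 − cos²(π/140)) = sin(π/140) ≈ 0.02244.
So ω* = 2/1.02244 = 1.9561 (Young).
ρ(B_{ω*}) = ω*−1 = 0.9561

ρ_SOR = 0.9561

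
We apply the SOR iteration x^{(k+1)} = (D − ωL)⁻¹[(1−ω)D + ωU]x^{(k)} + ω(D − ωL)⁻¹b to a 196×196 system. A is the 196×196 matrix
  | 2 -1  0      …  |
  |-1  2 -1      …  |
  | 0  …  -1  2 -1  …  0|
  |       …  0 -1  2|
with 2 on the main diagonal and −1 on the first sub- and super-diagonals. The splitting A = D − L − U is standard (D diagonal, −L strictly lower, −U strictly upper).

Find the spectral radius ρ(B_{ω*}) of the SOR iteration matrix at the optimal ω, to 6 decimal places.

ρ_SOR = 0.968608

½·tridiag(1,0,1) at n=196: λ_k = cos(kπ/197); max |λ| at k=1 ⇒ ρ_J = cos(π/197) ≈ 0.999873.
√(1−ρ_J²) simplifies to sin(π/197) = 0.0159465.
Then 2/(1+√(1−ρ_J²)) = 2/(1+0.0159465); ω* = 2/1.0159465 = 1.968608.
[ρ_SOR] ω* − 1 = 0.968608.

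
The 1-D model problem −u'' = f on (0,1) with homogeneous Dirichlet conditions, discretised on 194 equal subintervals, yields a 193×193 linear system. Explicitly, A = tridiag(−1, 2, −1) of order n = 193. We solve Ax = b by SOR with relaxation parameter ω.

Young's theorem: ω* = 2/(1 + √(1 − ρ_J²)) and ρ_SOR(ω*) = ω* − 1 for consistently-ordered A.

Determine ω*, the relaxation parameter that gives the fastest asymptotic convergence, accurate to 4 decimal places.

ρ_J = max_k |cos(kπ/194)| = cos(π/194) = 0.9999
√(1 − cos²(π/194)) = sin(π/194) ≈ 0.01619.
ω* = 2/(1+0.01619) = 1.9681
At ω = 1.9681 every |λ(B_ω)| = ω−1, so ρ_SOR = 0.9681.

ω* = 1.9681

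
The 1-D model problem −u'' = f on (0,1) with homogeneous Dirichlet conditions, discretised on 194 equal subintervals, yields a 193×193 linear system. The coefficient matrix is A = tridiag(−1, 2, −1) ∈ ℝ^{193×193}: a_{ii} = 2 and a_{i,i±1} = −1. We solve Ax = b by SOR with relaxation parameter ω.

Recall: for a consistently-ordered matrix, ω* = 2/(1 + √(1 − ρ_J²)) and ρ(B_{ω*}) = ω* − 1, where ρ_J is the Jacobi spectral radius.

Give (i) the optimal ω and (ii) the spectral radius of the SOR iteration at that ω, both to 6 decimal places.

[ρ_J] n=193: ρ(B_J) = cos(π/(n+1)) = cos(π/194) = 0.999869.
1 − cos²(π/194) = sin²(π/194) ⇒ √(1−ρ_J²) = sin(π/194) = 0.0161931.
So ω* = 2/1.0161931 = 1.968130 (Young).
[ρ_SOR] ω* − 1 = 0.968130.

ω* = 1.968130, ρ_SOR = 0.968130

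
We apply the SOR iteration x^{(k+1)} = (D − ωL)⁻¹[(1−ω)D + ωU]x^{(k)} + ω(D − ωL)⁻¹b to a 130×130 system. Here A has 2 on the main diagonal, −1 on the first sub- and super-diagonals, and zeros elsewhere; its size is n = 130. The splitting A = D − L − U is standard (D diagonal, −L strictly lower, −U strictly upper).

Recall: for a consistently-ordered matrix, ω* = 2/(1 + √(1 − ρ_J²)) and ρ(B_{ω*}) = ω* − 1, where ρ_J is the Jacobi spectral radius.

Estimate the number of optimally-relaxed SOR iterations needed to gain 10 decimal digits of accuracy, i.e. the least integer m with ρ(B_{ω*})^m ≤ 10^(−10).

½·tridiag(1,0,1) at n=130: λ_k = cos(kπ/131); max |λ| at k=1 ⇒ ρ_J = cos(π/131) ≈ 0.9997125.
1 − cos²(π/131) = sin²(π/131) ⇒ √(1−ρ_J²) = sin(π/131) = 0.0239793.
ω* = 2/(1 + 0.0239793) = 2/1.0239793 = 1.9531645.
[ρ_SOR] ω* − 1 = 0.9531645.
10·ln10 = 23.0259; −ln(0.9531645) = 0.0479678; m = ⌈23.0259/0.0479678⌉ = ⌈480.028⌉ = 481.

m = 481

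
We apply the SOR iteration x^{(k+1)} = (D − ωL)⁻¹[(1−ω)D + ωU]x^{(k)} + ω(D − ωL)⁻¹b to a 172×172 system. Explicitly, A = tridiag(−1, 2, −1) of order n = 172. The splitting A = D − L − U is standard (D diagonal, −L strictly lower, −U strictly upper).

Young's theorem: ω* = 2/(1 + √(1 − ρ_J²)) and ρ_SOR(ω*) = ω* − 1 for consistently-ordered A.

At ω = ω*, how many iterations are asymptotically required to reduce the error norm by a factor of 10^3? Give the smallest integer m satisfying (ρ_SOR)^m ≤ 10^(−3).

m = 191

½·tridiag(1,0,1) at n=172: λ_k = cos(kπ/173); max |λ| at k=1 ⇒ ρ_J = cos(π/173) ≈ 0.9998351.
1 − cos²(π/173) = sin²(π/173) ⇒ √(1−ρ_J²) = sin(π/173) = 0.0181585.
ω* = 2 / (1 + 0.0181585) = 2 / 1.0181585 ≈ 1.9643307.
ρ_SOR = ω* − 1 = 1.9643307 − 1 = 0.9643307.
Need (0.9643307)^m ≤ 10^(−3): m ≥ 3·ln10/|ln 0.9643307| = 6.90776/0.036321 = 190.186 ⇒ m = 191.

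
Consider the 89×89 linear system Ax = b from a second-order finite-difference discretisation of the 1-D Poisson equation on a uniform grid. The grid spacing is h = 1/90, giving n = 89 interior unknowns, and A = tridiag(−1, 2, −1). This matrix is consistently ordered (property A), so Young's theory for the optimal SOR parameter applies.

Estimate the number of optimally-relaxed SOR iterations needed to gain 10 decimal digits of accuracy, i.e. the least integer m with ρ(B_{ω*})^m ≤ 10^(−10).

m = 330

spectrum of D⁻¹(L+U) = {cos(kπ/90) : 1≤k≤89}; ρ_J = cos(π/90) = 0.9993908.
√(1−ρ_J²) simplifies to sin(π/90) = 0.0348995.
So ω* = 2/1.0348995 = 1.9325548 (Young).
ρ_SOR = ω* − 1 ≈ 0.9325548.
ρ_SOR^m ≤ 10^(−10) ⇔ m ≥ 10·ln10/(−ln 0.9325548) = 23.0259/0.0698274 = 329.755; m = ⌈329.755⌉ = 330.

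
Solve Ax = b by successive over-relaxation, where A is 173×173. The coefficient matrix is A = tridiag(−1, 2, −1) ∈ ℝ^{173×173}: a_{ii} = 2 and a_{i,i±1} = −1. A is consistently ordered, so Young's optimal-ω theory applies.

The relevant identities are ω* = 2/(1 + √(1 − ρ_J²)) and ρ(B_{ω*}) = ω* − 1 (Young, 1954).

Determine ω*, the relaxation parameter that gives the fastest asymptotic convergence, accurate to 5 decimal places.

ω* = 1.96453

With n=173, ρ(Jacobi) = cos(π/174) = 0.99984.
√(1 − cos²(π/174)) = sin(π/174) ≈ 0.018054.
Young: ω* = 2/(1+√(1−ρ_J²)) = 2/(1+0.018054) = 2/1.018054 = 1.96453.
At ω = 1.96453 every |λ(B_ω)| = ω−1, so ρ_SOR = 0.96453.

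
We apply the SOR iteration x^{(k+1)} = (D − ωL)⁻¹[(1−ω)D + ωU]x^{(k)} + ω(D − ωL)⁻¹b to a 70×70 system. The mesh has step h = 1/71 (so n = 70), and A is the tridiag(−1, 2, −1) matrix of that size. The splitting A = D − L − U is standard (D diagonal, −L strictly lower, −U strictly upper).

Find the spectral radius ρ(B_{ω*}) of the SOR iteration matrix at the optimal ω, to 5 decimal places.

With n=70, ρ(Jacobi) = cos(π/71) = 0.99902.
√(1 − cos²(π/71)) = sin(π/71) ≈ 0.044233.
ω* = 2/(1+0.044233) = 1.91528
Hence ρ(B_{ω*}) = 1.91528 − 1 = 0.91528.

ρ_SOR = 0.91528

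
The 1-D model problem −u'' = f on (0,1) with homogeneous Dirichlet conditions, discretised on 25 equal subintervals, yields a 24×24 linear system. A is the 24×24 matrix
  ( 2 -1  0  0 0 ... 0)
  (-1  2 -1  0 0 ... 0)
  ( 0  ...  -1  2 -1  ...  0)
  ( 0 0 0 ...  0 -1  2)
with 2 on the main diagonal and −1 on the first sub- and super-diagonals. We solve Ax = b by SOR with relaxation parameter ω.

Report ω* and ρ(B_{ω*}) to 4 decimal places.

n=24: λ(B_J) = 1 − λ(A)/2 = cos(kπ/25); k=1 gives ρ_J = 0.9921.
1 − cos²(π/25) = sin²(π/25) ⇒ √(1−ρ_J²) = sin(π/25) = 0.12533.
So ω* = 2/1.12533 = 1.7773 (Young).
ρ_SOR = ω* − 1 ≈ 0.7773.

ω* = 1.7773, ρ_SOR = 0.7773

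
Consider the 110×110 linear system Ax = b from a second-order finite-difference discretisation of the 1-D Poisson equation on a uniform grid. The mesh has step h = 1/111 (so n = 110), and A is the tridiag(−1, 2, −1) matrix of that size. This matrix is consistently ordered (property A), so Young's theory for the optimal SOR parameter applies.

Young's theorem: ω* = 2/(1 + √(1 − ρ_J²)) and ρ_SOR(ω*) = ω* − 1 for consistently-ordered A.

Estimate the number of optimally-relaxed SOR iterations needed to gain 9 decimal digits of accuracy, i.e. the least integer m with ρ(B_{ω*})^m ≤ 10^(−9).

½·tridiag(1,0,1) at n=110: λ_k = cos(kπ/111); max |λ| at k=1 ⇒ ρ_J = cos(π/111) ≈ 0.9995995.
root = sin(π/111) = 0.0282989  (since 1−cos² = sin²).
So ω* = 2/1.0282989 = 1.9449598 (Young).
ρ_SOR = ω* − 1 = 1.9449598 − 1 = 0.9449598.
Need (0.9449598)^m ≤ 10^(−9): m ≥ 9·ln10/|ln 0.9449598| = 20.7233/0.0566129 = 366.053 ⇒ m = 367.

m = 367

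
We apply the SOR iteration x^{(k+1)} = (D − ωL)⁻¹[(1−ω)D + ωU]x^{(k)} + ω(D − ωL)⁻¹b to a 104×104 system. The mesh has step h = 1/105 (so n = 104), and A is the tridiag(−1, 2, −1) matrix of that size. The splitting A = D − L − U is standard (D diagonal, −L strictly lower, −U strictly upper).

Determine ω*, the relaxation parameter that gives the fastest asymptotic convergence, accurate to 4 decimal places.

ω* = 1.9419

spectrum of D⁻¹(L+U) = {cos(kπ/105) : 1≤k≤104}; ρ_J = cos(π/105) = 0.9996.
1 − cos²(π/105) = sin²(π/105) ⇒ √(1−ρ_J²) = sin(π/105) = 0.02992.
ω* = 2 / (1 + 0.02992) = 2 / 1.02992 ≈ 1.9419.
ρ_SOR = ω* − 1 ≈ 0.9419.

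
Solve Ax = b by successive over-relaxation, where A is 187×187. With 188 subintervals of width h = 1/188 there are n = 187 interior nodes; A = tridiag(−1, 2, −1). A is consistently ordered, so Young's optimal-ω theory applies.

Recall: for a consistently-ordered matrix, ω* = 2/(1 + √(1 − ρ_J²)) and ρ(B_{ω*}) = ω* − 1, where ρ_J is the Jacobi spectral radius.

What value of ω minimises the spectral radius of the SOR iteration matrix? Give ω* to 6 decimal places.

ω* = 1.967130

n=187: λ(B_J) = 1 − λ(A)/2 = cos(kπ/188); k=1 gives ρ_J = 0.999860.
1 − cos²(π/188) = sin²(π/188) ⇒ √(1−ρ_J²) = sin(π/188) = 0.0167098.
ω* = 2 / (1 + 0.0167098) = 2 / 1.0167098 ≈ 1.967130.
[ρ_SOR] ω* − 1 = 0.967130.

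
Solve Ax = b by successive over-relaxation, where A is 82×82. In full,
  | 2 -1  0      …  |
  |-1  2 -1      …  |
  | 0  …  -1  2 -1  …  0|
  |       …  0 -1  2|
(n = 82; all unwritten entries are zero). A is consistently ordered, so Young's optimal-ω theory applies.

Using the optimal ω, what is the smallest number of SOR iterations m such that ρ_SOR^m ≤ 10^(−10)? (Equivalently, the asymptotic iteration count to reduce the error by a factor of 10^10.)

[ρ_J] n=82: ρ(B_J) = cos(π/(n+1)) = cos(π/83) = 0.9992838.
√(1−ρ_J²) = |sin(π/83)| = 0.0378415
So ω* = 2/1.0378415 = 1.9270765 (Young).
ρ(B_{ω*}) = ω*−1 = 0.9270765
Need (0.9270765)^m ≤ 10^(−10): m ≥ 10·ln10/|ln 0.9270765| = 23.0259/0.0757192 = 304.096 ⇒ m = 305.

m = 305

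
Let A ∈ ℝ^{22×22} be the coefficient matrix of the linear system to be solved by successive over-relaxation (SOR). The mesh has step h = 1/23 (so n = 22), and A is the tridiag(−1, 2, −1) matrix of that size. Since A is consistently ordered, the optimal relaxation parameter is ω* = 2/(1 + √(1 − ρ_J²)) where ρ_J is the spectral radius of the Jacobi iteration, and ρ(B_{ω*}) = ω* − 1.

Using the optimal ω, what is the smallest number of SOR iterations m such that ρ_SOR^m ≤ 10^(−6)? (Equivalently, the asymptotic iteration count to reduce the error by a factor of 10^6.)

n=22: λ(B_J) = 1 − λ(A)/2 = cos(kπ/23); k=1 gives ρ_J = 0.9906859.
1 − cos²(π/23) = sin²(π/23) ⇒ √(1−ρ_J²) = sin(π/23) = 0.1361666.
Then 2/(1+√(1−ρ_J²)) = 2/(1+0.1361666); ω* = 2/1.1361666 = 1.7603052.
and ρ(B_{ω*}) = 1.7603052 − 1 = 0.7603052.
Need (0.7603052)^m ≤ 10^(−6): m ≥ 6·ln10/|ln 0.7603052| = 13.8155/0.274035 = 50.415 ⇒ m = 51.

m = 51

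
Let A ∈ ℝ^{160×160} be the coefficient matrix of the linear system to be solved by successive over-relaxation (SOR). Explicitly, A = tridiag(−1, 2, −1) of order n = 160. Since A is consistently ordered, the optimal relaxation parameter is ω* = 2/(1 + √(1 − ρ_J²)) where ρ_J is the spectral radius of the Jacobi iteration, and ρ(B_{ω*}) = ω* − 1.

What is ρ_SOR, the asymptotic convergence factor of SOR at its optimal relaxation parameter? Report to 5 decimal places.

ρ_SOR = 0.96172

[ρ_J] n=160: ρ(B_J) = cos(π/(n+1)) = cos(π/161) = 0.99981.
root = sin(π/161) = 0.019512  (since 1−cos² = sin²).
ω* = 2/(1 + 0.019512) = 2/1.019512 = 1.96172.
ρ_SOR = ω* − 1 ≈ 0.96172.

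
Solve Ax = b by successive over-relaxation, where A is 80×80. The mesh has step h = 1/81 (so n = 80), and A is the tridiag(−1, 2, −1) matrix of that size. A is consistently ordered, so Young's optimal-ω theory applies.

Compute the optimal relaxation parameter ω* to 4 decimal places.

ω* = 1.9253

n=80: λ(B_J) = 1 − λ(A)/2 = cos(kπ/81); k=1 gives ρ_J = 0.9992.
1 − cos²(π/81) = sin²(π/81) ⇒ √(1−ρ_J²) = sin(π/81) = 0.03878.
Then 2/(1+√(1−ρ_J²)) = 2/(1+0.03878); ω* = 2/1.03878 = 1.9253.
Hence ρ(B_{ω*}) = 1.9253 − 1 = 0.9253.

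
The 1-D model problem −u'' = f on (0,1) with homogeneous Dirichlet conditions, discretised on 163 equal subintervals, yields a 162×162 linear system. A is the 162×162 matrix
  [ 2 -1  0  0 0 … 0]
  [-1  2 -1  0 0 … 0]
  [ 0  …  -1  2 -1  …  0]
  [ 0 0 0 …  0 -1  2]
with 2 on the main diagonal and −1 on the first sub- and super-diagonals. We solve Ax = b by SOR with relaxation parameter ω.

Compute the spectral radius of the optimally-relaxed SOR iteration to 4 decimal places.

ρ_SOR = 0.9622

B_J for the 162×162 system has eigenvalues cos(kπ/163); ρ_J = cos(π/163) = 0.9998.
√(1−ρ_J²) = |sin(π/163)| = 0.01927
ω* = 2 / (1 + 0.01927) = 2 / 1.01927 ≈ 1.9622.
ρ(B_{ω*}) = ω*−1 = 0.9622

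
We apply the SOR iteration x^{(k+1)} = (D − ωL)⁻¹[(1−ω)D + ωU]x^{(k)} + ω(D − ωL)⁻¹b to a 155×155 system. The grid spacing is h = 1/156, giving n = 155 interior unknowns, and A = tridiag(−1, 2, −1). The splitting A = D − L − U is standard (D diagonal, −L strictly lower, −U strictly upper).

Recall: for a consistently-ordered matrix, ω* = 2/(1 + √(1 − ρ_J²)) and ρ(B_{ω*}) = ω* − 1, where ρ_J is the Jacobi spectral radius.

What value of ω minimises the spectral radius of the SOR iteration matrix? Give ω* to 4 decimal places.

½·tridiag(1,0,1) at n=155: λ_k = cos(kπ/156); max |λ| at k=1 ⇒ ρ_J = cos(π/156) ≈ 0.9998.
√(1−ρ_J²) = |sin(π/156)| = 0.02014
Young: ω* = 2/(1+√(1−ρ_J²)) = 2/(1+0.02014) = 2/1.02014 = 1.9605.
ρ(B_{ω*}) = ω*−1 = 0.9605

ω* = 1.9605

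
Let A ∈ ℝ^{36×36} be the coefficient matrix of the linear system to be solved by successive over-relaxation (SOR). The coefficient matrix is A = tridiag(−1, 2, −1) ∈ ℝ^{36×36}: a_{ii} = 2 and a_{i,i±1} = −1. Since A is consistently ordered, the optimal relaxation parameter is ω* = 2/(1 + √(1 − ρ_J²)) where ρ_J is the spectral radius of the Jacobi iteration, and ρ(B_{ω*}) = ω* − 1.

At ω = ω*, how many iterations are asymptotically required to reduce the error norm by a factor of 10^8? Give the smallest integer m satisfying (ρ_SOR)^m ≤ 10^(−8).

With n=36, ρ(Jacobi) = cos(π/37) = 0.9963975.
root = sin(π/37) = 0.0848059  (since 1−cos² = sin²).
ω* = 2 / (1 + 0.0848059) = 2 / 1.0848059 ≈ 1.8436478.
Hence ρ(B_{ω*}) = 1.8436478 − 1 = 0.8436478.
8·ln10 = 18.4207; −ln(0.8436478) = 0.17002; m = ⌈18.4207/0.17002⌉ = ⌈108.344⌉ = 109.

m = 109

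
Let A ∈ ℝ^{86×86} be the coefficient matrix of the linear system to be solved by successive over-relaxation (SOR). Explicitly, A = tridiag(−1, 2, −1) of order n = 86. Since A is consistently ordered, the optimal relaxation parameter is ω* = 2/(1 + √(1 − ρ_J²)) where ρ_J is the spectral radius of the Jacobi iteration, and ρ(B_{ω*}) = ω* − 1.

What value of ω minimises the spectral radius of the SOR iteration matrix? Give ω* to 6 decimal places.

ω* = 1.930311

½·tridiag(1,0,1) at n=86: λ_k = cos(kπ/87); max |λ| at k=1 ⇒ ρ_J = cos(π/87) ≈ 0.999348.
root = sin(π/87) = 0.0361024  (since 1−cos² = sin²).
[ω*] 2 ÷ (1 + 0.0361024) = 2 ÷ 1.0361024 = 1.930311.
and ρ(B_{ω*}) = 1.930311 − 1 = 0.930311.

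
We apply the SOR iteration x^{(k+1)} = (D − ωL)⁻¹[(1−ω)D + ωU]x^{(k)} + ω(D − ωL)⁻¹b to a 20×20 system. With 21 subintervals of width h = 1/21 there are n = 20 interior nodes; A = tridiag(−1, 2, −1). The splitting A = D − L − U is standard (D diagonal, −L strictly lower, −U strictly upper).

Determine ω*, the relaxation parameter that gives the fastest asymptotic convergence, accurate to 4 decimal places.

n=20: λ(B_J) = 1 − λ(A)/2 = cos(kπ/21); k=1 gives ρ_J = 0.9888.
√(1−ρ_J²) = |sin(π/21)| = 0.14904
ω* = 2 / (1 + 0.14904) = 2 / 1.14904 ≈ 1.7406.
and ρ(B_{ω*}) = 1.7406 − 1 = 0.7406.

ω* = 1.7406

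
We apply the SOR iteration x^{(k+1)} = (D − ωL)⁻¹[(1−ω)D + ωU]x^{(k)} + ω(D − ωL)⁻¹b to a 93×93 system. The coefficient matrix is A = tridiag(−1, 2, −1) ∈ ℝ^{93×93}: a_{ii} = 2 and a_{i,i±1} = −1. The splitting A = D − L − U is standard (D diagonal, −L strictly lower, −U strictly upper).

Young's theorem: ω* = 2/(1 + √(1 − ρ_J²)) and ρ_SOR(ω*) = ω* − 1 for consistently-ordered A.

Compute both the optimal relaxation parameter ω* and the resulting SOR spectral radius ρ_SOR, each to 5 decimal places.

[ρ_J] n=93: ρ(B_J) = cos(π/(n+1)) = cos(π/94) = 0.99944.
1 − cos²(π/94) = sin²(π/94) ⇒ √(1−ρ_J²) = sin(π/94) = 0.033415.
So ω* = 2/1.033415 = 1.93533 (Young).
[ρ_SOR] ω* − 1 = 0.93533.

ω* = 1.93533, ρ_SOR = 0.93533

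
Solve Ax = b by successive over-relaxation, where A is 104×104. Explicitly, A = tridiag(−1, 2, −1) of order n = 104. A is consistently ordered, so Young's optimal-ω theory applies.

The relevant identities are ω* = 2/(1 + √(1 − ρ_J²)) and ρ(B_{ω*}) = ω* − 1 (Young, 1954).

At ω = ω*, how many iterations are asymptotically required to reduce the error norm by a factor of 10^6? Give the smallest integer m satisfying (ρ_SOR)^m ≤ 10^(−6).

With n=104, ρ(Jacobi) = cos(π/105) = 0.9995524.
√(1−ρ_J²) = |sin(π/105)| = 0.0299155
Young: ω* = 2/(1+√(1−ρ_J²)) = 2/(1+0.0299155) = 2/1.0299155 = 1.9419069.
[ρ_SOR] ω* − 1 = 0.9419069.
Need (0.9419069)^m ≤ 10^(−6): m ≥ 6·ln10/|ln 0.9419069| = 13.8155/0.0598488 = 230.840 ⇒ m = 231.

m = 231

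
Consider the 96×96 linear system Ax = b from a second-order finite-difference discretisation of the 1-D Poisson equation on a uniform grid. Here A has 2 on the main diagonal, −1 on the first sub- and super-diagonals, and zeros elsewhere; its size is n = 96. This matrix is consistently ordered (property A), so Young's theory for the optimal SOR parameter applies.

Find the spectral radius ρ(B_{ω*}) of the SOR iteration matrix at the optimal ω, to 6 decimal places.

ρ_SOR = 0.937268

spectrum of D⁻¹(L+U) = {cos(kπ/97) : 1≤k≤96}; ρ_J = cos(π/97) = 0.999476.
√(1 − cos²(π/97)) = sin(π/97) ≈ 0.0323819.
Young: ω* = 2/(1+√(1−ρ_J²)) = 2/(1+0.0323819) = 2/1.0323819 = 1.937268.
Hence ρ(B_{ω*}) = 1.937268 − 1 = 0.937268.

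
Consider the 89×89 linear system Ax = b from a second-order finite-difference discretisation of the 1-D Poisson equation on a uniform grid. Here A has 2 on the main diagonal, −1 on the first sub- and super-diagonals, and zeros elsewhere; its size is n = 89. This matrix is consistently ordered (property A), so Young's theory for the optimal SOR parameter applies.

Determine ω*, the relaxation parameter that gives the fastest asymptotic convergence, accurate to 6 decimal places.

½·tridiag(1,0,1) at n=89: λ_k = cos(kπ/90); max |λ| at k=1 ⇒ ρ_J = cos(π/90) ≈ 0.999391.
√(1−ρ_J²) = |sin(π/90)| = 0.0348995
Young: ω* = 2/(1+√(1−ρ_J²)) = 2/(1+0.0348995) = 2/1.0348995 = 1.932555.
Hence ρ(B_{ω*}) = 1.932555 − 1 = 0.932555.

ω* = 1.932555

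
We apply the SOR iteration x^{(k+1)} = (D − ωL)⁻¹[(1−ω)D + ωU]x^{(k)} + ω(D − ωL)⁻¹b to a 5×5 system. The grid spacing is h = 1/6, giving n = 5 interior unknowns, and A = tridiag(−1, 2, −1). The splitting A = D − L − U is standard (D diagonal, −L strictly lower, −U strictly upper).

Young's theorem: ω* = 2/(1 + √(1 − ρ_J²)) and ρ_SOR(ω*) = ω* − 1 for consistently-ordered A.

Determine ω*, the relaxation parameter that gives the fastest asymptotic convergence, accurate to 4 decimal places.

ω* = 1.3333

n=5: λ(B_J) = 1 − λ(A)/2 = cos(kπ/6); k=1 gives ρ_J = 0.8660.
1 − cos²(π/6) = sin²(π/6) ⇒ √(1−ρ_J²) = sin(π/6) = 0.50000.
[ω*] 2 ÷ (1 + 0.50000) = 2 ÷ 1.50000 = 1.3333.
Hence ρ(B_{ω*}) = 1.3333 − 1 = 0.3333.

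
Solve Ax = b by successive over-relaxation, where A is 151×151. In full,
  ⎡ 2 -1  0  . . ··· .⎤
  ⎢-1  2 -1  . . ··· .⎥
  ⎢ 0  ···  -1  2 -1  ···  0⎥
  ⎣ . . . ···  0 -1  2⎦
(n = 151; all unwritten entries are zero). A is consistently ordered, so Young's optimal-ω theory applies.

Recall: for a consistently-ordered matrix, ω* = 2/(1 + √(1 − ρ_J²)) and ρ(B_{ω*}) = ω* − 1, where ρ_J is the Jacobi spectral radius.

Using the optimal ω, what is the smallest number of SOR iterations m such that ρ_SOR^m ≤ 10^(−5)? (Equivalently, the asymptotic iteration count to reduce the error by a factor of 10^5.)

m = 279

With n=151, ρ(Jacobi) = cos(π/152) = 0.9997864.
√(1−ρ_J²) = |sin(π/152)| = 0.0206669
[ω*] 2 ÷ (1 + 0.0206669) = 2 ÷ 1.0206669 = 1.9595031.
Hence ρ(B_{ω*}) = 1.9595031 − 1 = 0.9595031.
ρ_SOR^m ≤ 10^(−5) ⇔ m ≥ 5·ln10/(−ln 0.9595031) = 11.5129/0.0413397 = 278.495; m = ⌈278.495⌉ = 279.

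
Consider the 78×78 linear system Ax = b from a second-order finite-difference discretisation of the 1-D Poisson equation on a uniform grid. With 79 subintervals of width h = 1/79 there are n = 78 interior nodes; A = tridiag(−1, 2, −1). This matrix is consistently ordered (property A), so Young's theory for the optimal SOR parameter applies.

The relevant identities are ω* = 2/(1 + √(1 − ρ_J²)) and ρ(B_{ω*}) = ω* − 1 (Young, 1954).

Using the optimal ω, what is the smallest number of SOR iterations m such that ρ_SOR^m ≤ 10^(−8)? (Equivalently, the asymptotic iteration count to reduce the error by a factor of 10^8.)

ρ_J = max_k |cos(kπ/79)| = cos(π/79) = 0.9992094
√(1−ρ_J²) = |sin(π/79)| = 0.0397565
ω* = 2/(1 + 0.0397565) = 2/1.0397565 = 1.9235273.
At ω = 1.9235273 every |λ(B_ω)| = ω−1, so ρ_SOR = 0.9235273.
m ≥ 8·ln10 / (−ln 0.9235273) = 231.547; smallest integer m = 232.

m = 232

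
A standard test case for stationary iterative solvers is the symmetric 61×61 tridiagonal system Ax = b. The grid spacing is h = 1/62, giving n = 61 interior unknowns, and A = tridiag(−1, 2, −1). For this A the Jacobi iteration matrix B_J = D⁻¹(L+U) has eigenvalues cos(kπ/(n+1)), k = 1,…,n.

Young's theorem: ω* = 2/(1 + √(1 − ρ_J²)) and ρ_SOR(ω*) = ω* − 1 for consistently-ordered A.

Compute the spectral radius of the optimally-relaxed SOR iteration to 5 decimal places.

ρ_SOR = 0.90359

ρ_J = max_k |cos(kπ/62)| = cos(π/62) = 0.99872
√(1 − cos²(π/62)) = sin(π/62) ≈ 0.050649.
So ω* = 2/1.050649 = 1.90359 (Young).
ρ_SOR = ω* − 1 ≈ 0.90359.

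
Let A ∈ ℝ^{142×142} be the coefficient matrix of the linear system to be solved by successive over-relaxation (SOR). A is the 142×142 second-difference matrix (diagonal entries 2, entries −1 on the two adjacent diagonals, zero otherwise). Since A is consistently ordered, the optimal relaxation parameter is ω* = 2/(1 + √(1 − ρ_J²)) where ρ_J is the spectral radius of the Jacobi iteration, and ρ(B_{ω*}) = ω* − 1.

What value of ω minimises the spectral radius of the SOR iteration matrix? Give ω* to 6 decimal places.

ω* = 1.957010

½·tridiag(1,0,1) at n=142: λ_k = cos(kπ/143); max |λ| at k=1 ⇒ ρ_J = cos(π/143) ≈ 0.999759.
√(1−ρ_J²) = |sin(π/143)| = 0.0219674
ω* = 2/(1 + 0.0219674) = 2/1.0219674 = 1.957010.
and ρ(B_{ω*}) = 1.957010 − 1 = 0.957010.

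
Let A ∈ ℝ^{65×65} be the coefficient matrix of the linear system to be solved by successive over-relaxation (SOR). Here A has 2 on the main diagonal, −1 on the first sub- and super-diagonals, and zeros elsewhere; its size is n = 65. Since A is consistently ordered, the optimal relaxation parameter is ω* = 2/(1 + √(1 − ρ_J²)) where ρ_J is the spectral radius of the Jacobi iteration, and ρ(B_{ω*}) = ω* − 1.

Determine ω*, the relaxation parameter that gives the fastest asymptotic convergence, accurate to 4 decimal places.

ω* = 1.9092

With n=65, ρ(Jacobi) = cos(π/66) = 0.9989.
root = sin(π/66) = 0.04758  (since 1−cos² = sin²).
So ω* = 2/1.04758 = 1.9092 (Young).
and ρ(B_{ω*}) = 1.9092 − 1 = 0.9092.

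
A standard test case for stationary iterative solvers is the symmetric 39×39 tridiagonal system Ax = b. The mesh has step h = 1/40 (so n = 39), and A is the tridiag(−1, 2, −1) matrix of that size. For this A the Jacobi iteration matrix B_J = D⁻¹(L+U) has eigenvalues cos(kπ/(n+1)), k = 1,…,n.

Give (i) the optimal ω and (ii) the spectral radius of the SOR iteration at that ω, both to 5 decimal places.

ω* = 1.85450, ρ_SOR = 0.85450

½·tridiag(1,0,1) at n=39: λ_k = cos(kπ/40); max |λ| at k=1 ⇒ ρ_J = cos(π/40) ≈ 0.99692.
√(1−ρ_J²) simplifies to sin(π/40) = 0.078459.
ω* = 2 / (1 + 0.078459) = 2 / 1.078459 ≈ 1.85450.
ρ_SOR = ω* − 1 = 1.85450 − 1 = 0.85450.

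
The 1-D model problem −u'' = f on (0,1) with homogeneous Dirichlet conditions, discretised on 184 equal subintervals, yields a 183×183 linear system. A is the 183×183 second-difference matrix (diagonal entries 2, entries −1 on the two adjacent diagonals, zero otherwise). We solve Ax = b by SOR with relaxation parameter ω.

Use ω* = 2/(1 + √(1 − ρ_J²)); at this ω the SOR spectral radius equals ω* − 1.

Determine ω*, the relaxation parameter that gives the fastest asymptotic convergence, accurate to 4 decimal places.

ω* = 1.9664

n=183: λ(B_J) = 1 − λ(A)/2 = cos(kπ/184); k=1 gives ρ_J = 0.9999.
√(1−ρ_J²) simplifies to sin(π/184) = 0.01707.
Young: ω* = 2/(1+√(1−ρ_J²)) = 2/(1+0.01707) = 2/1.01707 = 1.9664.
ρ(B_{ω*}) = ω*−1 = 0.9664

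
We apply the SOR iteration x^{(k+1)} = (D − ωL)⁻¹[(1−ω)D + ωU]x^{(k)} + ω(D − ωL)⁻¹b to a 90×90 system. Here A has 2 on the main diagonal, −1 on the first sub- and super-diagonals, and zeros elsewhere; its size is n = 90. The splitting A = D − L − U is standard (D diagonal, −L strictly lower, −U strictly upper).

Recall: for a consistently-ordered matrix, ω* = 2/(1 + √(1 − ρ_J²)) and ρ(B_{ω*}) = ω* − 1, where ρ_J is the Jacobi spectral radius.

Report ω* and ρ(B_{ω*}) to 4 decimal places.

B_J for the 90×90 system has eigenvalues cos(kπ/91); ρ_J = cos(π/91) = 0.9994.
root = sin(π/91) = 0.03452  (since 1−cos² = sin²).
[ω*] 2 ÷ (1 + 0.03452) = 2 ÷ 1.03452 = 1.9333.
At ω = 1.9333 every |λ(B_ω)| = ω−1, so ρ_SOR = 0.9333.

ω* = 1.9333, ρ_SOR = 0.9333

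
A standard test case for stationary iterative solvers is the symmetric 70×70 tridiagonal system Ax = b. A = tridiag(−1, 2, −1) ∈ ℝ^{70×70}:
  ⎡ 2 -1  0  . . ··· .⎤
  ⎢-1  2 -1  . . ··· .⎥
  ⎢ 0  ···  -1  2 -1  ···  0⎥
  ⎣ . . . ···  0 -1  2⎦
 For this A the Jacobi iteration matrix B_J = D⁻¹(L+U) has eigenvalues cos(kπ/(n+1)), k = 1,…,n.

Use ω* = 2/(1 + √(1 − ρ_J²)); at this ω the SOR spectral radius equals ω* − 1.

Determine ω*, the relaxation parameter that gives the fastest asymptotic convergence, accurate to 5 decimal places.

ω* = 1.91528

[ρ_J] n=70: ρ(B_J) = cos(π/(n+1)) = cos(π/71) = 0.99902.
root = sin(π/71) = 0.044233  (since 1−cos² = sin²).
[ω*] 2 ÷ (1 + 0.044233) = 2 ÷ 1.044233 = 1.91528.
At ω = 1.91528 every |λ(B_ω)| = ω−1, so ρ_SOR = 0.91528.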